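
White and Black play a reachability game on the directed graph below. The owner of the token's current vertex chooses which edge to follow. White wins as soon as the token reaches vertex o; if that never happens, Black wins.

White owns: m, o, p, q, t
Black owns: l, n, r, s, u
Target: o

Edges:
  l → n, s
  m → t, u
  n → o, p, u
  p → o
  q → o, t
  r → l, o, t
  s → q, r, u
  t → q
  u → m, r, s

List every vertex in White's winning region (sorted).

m, o, p, q, t

A0 = {o}
A1: add {p, q} — p (White) has p→o; q (White) has q→o.
A2: add {t} — t (White) has t→q.
A3: add {m} — m (White) has m→t.
A4 = A3; e.g. l (Black) can still go to n. Fixed point.
White's winning region = {m, o, p, q, t}.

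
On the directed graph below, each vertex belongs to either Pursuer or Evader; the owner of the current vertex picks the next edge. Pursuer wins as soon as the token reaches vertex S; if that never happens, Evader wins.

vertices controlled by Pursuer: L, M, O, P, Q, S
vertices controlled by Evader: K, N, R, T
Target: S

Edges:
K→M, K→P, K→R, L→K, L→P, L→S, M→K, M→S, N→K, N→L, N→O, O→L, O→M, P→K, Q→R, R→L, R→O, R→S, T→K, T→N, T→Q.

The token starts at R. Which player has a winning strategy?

Pursuer

A0 = {S}
A1: add {L, M} — L (Pursuer) has L→S; M (Pursuer) has M→S.
A2: add {O} — O (Pursuer) has O→L.
A3: add {R} — R (Evader): all of {L, O, S} already in.
R ∈ A3, so Pursuer can force the target.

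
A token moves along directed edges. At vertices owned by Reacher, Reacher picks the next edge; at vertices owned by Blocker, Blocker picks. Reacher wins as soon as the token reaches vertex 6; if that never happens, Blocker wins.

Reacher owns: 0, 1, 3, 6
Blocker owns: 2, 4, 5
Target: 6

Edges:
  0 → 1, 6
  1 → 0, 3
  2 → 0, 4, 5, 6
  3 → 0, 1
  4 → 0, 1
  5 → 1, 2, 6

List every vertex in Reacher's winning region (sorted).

0, 1, 3, 4, 6

A0 = {6}
A1: add {0} — 0 (Reacher) has 0→6.
A2: add {1, 3} — 1 (Reacher) has 1→0; 3 (Reacher) has 3→0.
A3: add {4} — 4 (Blocker): all of {0, 1} already in.
A4 = A3; e.g. 2 (Blocker) can still go to 5. Fixed point.
Reacher's winning region = {0, 1, 3, 4, 6}.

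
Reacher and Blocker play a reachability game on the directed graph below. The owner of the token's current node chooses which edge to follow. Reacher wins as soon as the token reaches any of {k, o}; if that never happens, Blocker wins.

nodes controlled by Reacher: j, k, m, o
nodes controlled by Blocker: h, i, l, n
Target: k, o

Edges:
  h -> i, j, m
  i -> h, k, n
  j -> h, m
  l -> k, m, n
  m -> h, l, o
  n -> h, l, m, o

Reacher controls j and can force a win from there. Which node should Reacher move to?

m

A0 = {k, o}
A1: add {m} — m (Reacher) has m→o.
A2: add {j} — j (Reacher) has j→m.
A3 = A2; e.g. h (Blocker) can still go to i. Fixed point.
From j, successor m is in the attractor (rank 1); the other successor h is not.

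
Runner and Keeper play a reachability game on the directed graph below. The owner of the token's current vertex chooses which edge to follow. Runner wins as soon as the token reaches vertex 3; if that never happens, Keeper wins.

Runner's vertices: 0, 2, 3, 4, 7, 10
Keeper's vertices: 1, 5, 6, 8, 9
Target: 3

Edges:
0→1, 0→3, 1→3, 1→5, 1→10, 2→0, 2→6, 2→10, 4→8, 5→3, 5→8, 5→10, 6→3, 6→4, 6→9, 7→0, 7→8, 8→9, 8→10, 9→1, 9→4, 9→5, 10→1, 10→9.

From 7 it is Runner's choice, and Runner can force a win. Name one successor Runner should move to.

0

A0 = {3}
A1: add {0} — 0 (Runner) has 0→3.
A2: add {2, 7} — 2 (Runner) has 2→0; 7 (Runner) has 7→0.
A3 = A2; e.g. 1 (Keeper) can still go to 5. Fixed point.
From 7, successor 0 is in the attractor (rank 1); the other successor 8 is not.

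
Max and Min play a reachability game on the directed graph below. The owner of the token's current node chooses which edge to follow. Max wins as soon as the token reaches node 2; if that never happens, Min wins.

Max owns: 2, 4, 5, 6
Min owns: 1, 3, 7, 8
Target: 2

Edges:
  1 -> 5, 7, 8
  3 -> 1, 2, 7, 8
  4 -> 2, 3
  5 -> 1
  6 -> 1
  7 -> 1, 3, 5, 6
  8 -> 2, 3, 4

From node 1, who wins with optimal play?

A0 = {2}
A1: add {4} — 4 (Max) has 4→2.
A2 = A1; e.g. 1 (Min) can still go to 5. Fixed point.
1 never enters the attractor, so Min can avoid the target forever.

Min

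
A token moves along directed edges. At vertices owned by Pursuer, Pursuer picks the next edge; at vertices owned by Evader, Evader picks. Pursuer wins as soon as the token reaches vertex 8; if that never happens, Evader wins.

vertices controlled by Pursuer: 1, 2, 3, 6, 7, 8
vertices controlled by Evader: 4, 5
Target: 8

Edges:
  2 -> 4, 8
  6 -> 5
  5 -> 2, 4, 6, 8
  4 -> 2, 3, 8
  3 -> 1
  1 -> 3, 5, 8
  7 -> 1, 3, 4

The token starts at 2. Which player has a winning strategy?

A0 = {8}
A1: add {1, 2} — 1 (Pursuer) has 1→8; 2 (Pursuer) has 2→8.
2 ∈ A1, so Pursuer can force the target.

Pursuer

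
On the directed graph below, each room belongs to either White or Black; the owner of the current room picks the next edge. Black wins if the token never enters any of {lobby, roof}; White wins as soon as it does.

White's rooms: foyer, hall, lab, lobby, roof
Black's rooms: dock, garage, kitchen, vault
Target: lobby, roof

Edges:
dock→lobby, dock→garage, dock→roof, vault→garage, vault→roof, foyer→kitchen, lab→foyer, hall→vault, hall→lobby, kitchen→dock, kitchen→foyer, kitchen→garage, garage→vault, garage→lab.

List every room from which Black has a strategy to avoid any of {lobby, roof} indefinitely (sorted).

A0 = {lobby, roof}
A1: add {hall} — hall (White) has hall→lobby.
A2 = A1; e.g. dock (Black) can still go to garage. Fixed point.
White's attractor = {hall, lobby, roof}; Black avoids the target exactly from the complement.

dock, foyer, garage, kitchen, lab, vault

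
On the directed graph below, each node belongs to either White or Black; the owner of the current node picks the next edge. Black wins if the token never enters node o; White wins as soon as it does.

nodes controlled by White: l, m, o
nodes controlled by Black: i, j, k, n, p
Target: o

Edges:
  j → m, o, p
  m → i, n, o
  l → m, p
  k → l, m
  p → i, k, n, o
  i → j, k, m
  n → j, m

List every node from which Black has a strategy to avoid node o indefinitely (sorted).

A0 = {o}
A1: add {m} — m (White) has m→o.
A2: add {l} — l (White) has l→m.
A3: add {k} — k (Black): all of {l, m} already in.
A4 = A3; e.g. i (Black) can still go to j. Fixed point.
White's attractor = {k, l, m, o}; Black avoids the target exactly from the complement.

i, j, n, p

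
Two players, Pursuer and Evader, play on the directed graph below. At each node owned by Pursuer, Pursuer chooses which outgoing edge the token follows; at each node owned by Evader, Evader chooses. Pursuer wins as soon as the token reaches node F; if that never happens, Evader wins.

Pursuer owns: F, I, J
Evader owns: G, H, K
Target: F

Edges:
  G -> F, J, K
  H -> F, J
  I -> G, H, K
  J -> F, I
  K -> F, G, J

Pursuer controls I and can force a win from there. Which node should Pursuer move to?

A0 = {F}
A1: add {J} — J (Pursuer) has J→F.
A2: add {H} — H (Evader): all of {F, J} already in.
A3: add {I} — I (Pursuer) has I→H.
A4 = A3; e.g. G (Evader) can still go to K. Fixed point.
From I, successor H is in the attractor (rank 2); the other successors G, K are not.

H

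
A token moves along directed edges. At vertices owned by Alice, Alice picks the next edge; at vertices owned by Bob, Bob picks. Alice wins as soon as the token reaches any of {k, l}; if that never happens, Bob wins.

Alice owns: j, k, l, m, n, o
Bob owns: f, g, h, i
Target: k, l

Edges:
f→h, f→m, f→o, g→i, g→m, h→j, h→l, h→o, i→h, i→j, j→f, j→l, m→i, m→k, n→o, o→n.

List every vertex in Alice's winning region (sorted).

j, k, l, m

A0 = {k, l}
A1: add {j, m} — j (Alice) has j→l; m (Alice) has m→k.
A2 = A1; e.g. f (Bob) can still go to h. Fixed point.
Alice's winning region = {j, k, l, m}.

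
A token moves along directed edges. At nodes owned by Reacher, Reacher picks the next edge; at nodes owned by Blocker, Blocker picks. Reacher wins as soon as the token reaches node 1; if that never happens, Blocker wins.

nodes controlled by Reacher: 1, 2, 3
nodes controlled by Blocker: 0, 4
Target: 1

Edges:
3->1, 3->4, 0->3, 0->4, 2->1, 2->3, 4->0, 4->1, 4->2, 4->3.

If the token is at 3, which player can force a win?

Reacher

A0 = {1}
A1: add {2, 3} — 2 (Reacher) has 2→1; 3 (Reacher) has 3→1.
A2 = A1; e.g. 0 (Blocker) can still go to 4. Fixed point.
3 ∈ A1, so Reacher can force the target.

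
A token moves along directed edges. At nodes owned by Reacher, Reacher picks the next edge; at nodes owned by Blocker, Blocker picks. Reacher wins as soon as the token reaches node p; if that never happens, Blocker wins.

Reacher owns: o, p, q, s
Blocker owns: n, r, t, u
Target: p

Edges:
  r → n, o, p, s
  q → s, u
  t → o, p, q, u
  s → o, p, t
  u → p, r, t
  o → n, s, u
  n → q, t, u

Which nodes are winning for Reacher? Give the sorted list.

A0 = {p}
A1: add {s} — s (Reacher) has s→p.
A2: add {o, q} — o (Reacher) has o→s; q (Reacher) has q→s.
A3 = A2; e.g. n (Blocker) can still go to t. Fixed point.
Reacher's winning region = {o, p, q, s}.

o, p, q, s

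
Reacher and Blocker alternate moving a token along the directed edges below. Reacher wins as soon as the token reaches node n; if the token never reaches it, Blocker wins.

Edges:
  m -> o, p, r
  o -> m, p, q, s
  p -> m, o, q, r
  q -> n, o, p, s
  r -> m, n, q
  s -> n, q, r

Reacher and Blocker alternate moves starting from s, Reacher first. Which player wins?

Track states (vertex, player-to-move).
A0 = {(n,Reacher), (n,Blocker)}
A1: add {(q,Reacher), (r,Reacher), (s,Reacher)}.
(s,Reacher) ∈ A1 ⇒ Reacher forces the target.

Reacher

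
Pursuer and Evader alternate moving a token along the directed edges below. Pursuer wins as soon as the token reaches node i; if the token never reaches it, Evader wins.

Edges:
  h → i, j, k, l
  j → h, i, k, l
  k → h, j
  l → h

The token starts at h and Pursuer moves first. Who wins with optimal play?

Pursuer

Track states (vertex, player-to-move).
A0 = {(i,Pursuer), (i,Evader)}
A1: add {(h,Pursuer), (j,Pursuer)}.
(h,Pursuer) ∈ A1 ⇒ Pursuer forces the target.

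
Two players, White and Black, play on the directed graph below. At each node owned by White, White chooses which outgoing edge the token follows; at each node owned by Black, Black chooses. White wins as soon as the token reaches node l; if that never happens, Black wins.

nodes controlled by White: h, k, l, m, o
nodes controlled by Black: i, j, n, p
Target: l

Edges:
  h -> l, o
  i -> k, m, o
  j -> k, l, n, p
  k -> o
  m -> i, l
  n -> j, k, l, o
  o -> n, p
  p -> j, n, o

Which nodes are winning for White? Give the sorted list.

h, l, m

A0 = {l}
A1: add {h, m} — h (White) has h→l; m (White) has m→l.
A2 = A1; e.g. i (Black) can still go to k. Fixed point.
White's winning region = {h, l, m}.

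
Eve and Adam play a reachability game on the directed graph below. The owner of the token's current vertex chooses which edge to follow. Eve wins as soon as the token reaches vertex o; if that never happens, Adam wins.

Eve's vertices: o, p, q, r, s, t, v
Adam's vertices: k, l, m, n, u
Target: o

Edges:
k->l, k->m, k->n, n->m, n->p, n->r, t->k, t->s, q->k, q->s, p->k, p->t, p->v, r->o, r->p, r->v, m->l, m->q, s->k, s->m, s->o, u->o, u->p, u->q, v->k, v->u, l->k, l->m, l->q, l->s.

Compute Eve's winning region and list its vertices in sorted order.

A0 = {o}
A1: add {r, s} — r (Eve) has r→o; s (Eve) has s→o.
A2: add {q, t} — q (Eve) has q→s; t (Eve) has t→s.
A3: add {p} — p (Eve) has p→t.
A4: add {u} — u (Adam): all of {o, p, q} already in.
A5: add {v} — v (Eve) has v→u.
A6 = A5; e.g. k (Adam) can still go to l. Fixed point.
Eve's winning region = {o, p, q, r, s, t, u, v}.

o, p, q, r, s, t, u, v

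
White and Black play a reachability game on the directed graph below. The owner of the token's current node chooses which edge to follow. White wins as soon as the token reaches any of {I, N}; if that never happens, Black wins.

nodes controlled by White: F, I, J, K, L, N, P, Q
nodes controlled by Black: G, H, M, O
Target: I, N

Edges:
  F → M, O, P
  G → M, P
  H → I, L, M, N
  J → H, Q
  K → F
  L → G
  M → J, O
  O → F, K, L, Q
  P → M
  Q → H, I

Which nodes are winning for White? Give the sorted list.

A0 = {I, N}
A1: add {Q} — Q (White) has Q→I.
A2: add {J} — J (White) has J→Q.
A3 = A2; e.g. F (White) has no edge into A2. Fixed point.
White's winning region = {I, J, N, Q}.

I, J, N, Q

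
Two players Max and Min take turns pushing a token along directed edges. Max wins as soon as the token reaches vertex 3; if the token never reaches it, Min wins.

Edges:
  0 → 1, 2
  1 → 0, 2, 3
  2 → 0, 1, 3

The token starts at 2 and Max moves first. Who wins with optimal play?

Track states (vertex, player-to-move).
A0 = {(3,Max), (3,Min)}
A1: add {(1,Max), (2,Max)}.
(2,Max) ∈ A1 ⇒ Max forces the target.

Max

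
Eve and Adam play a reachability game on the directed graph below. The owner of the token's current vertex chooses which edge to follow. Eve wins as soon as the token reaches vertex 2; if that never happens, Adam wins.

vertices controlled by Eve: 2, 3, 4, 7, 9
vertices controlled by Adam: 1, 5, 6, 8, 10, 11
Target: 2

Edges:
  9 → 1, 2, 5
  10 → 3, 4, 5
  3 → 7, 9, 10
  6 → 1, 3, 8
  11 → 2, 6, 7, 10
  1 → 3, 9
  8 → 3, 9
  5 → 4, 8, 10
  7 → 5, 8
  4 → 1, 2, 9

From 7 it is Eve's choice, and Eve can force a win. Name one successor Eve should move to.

8

A0 = {2}
A1: add {4, 9} — 4 (Eve) has 4→2; 9 (Eve) has 9→2.
A2: add {3} — 3 (Eve) has 3→9.
A3: add {1, 8} — 1 (Adam): all of {3, 9} already in; 8 (Adam): all of {3, 9} already in.
A4: add {6, 7} — 6 (Adam): all of {1, 3, 8} already in; 7 (Eve) has 7→8.
A5 = A4; e.g. 5 (Adam) can still go to 10. Fixed point.
From 7, successor 8 is in the attractor (rank 3); the other successor 5 is not.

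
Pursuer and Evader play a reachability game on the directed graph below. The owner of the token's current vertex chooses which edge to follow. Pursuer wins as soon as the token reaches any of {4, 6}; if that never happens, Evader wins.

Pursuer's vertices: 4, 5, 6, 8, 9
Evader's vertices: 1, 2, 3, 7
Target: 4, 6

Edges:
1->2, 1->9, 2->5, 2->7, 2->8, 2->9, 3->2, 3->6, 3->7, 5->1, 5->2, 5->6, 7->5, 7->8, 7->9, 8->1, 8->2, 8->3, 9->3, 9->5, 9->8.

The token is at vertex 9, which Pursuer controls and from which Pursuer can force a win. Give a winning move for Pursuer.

A0 = {4, 6}
A1: add {5} — 5 (Pursuer) has 5→6.
A2: add {9} — 9 (Pursuer) has 9→5.
A3 = A2; e.g. 1 (Evader) can still go to 2. Fixed point.
From 9, successor 5 is in the attractor (rank 1); the other successors 3, 8 are not.

5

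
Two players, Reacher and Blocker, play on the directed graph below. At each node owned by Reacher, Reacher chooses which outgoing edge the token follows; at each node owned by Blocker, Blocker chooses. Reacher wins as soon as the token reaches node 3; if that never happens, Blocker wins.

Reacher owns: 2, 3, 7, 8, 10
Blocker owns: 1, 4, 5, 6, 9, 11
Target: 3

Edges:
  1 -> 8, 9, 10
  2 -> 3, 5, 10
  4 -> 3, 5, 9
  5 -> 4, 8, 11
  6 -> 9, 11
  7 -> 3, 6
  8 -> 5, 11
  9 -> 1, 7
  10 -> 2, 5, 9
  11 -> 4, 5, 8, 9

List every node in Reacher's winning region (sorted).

A0 = {3}
A1: add {2, 7} — 2 (Reacher) has 2→3; 7 (Reacher) has 7→3.
A2: add {10} — 10 (Reacher) has 10→2.
A3 = A2; e.g. 1 (Blocker) can still go to 8. Fixed point.
Reacher's winning region = {2, 3, 7, 10}.

2, 3, 7, 10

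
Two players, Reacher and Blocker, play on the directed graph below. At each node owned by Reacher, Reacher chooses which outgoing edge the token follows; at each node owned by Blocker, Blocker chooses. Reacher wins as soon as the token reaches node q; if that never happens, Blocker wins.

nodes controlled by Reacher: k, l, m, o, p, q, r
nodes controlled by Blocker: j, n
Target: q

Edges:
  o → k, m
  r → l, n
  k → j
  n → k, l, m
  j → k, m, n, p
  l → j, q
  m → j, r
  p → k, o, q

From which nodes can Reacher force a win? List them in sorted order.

l, m, o, p, q, r

A0 = {q}
A1: add {l, p} — l (Reacher) has l→q; p (Reacher) has p→q.
A2: add {r} — r (Reacher) has r→l.
A3: add {m} — m (Reacher) has m→r.
A4: add {o} — o (Reacher) has o→m.
A5 = A4; e.g. j (Blocker) can still go to k. Fixed point.
Reacher's winning region = {l, m, o, p, q, r}.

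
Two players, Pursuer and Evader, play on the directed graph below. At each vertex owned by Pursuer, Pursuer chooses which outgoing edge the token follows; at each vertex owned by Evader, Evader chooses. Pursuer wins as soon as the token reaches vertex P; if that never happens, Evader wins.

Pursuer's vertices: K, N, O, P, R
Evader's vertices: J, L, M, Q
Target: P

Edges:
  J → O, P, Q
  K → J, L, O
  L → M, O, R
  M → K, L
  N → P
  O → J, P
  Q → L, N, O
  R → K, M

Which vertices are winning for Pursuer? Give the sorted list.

A0 = {P}
A1: add {N, O} — N (Pursuer) has N→P; O (Pursuer) has O→P.
A2: add {K} — K (Pursuer) has K→O.
A3: add {R} — R (Pursuer) has R→K.
A4 = A3; e.g. J (Evader) can still go to Q. Fixed point.
Pursuer's winning region = {K, N, O, P, R}.

K, N, O, P, R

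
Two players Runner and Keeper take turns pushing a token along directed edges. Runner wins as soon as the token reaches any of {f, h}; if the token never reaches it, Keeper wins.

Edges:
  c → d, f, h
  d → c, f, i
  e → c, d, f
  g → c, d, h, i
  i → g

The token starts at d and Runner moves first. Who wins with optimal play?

Runner

Track states (vertex, player-to-move).
A0 = {(f,Runner), (f,Keeper), (h,Runner), (h,Keeper)}
A1: add {(c,Runner), (d,Runner), (e,Runner), (g,Runner)}.
(d,Runner) ∈ A1 ⇒ Runner forces the target.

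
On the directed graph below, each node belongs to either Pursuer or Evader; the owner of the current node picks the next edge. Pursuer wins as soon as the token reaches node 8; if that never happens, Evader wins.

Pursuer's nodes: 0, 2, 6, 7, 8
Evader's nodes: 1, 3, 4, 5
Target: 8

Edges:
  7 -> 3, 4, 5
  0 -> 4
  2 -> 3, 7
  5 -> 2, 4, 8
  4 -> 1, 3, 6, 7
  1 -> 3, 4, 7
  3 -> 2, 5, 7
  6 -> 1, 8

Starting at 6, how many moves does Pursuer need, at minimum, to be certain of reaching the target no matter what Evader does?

A0 = {8}
A1: add {6} — 6 (Pursuer) has 6→8.
A2 = A1; e.g. 0 (Pursuer) has no edge into A1. Fixed point.
6 enters the attractor at level 1, so Pursuer can force the target in 1 move from there.

1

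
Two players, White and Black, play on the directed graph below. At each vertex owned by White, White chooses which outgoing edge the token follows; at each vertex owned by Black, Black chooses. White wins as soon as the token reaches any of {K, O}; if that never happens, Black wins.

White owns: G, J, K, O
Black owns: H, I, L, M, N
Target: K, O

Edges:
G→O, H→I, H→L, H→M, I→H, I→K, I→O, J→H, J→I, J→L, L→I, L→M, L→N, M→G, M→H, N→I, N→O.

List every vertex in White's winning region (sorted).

G, K, O

A0 = {K, O}
A1: add {G} — G (White) has G→O.
A2 = A1; e.g. H (Black) can still go to I. Fixed point.
White's winning region = {G, K, O}.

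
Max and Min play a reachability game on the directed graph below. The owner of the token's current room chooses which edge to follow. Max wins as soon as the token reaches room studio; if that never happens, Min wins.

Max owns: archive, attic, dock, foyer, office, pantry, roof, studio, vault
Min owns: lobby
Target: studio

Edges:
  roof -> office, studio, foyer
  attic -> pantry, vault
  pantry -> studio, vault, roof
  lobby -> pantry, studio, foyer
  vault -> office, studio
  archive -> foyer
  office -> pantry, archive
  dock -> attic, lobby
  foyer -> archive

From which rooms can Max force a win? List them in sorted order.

attic, dock, office, pantry, roof, studio, vault

A0 = {studio}
A1: add {pantry, roof, vault} — pantry (Max) has pantry→studio; vault (Max) has vault→studio; roof (Max) has roof→studio.
A2: add {attic, office} — office (Max) has office→pantry; attic (Max) has attic→pantry.
A3: add {dock} — dock (Max) has dock→attic.
A4 = A3; e.g. lobby (Min) can still go to foyer. Fixed point.
Max's winning region = {attic, dock, office, pantry, roof, studio, vault}.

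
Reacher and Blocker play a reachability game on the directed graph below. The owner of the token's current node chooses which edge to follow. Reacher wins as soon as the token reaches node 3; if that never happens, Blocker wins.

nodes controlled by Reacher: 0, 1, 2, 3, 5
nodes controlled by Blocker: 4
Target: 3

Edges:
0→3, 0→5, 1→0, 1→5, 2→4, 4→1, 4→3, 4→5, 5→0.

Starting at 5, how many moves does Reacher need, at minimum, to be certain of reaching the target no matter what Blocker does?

2

A0 = {3}
A1: add {0} — 0 (Reacher) has 0→3.
A2: add {1, 5} — 1 (Reacher) has 1→0; 5 (Reacher) has 5→0.
5 enters the attractor at level 2, so Reacher can force the target in 2 moves from there.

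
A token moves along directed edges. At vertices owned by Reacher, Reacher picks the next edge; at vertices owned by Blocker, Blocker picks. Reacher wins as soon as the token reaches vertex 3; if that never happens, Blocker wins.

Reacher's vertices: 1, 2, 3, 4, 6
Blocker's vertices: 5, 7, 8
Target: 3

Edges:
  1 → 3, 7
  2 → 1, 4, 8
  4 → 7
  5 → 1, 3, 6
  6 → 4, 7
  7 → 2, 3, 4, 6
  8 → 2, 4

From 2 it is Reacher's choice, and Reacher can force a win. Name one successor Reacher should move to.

1

A0 = {3}
A1: add {1} — 1 (Reacher) has 1→3.
A2: add {2} — 2 (Reacher) has 2→1.
A3 = A2; e.g. 4 (Reacher) has no edge into A2. Fixed point.
From 2, successor 1 is in the attractor (rank 1); the other successors 4, 8 are not.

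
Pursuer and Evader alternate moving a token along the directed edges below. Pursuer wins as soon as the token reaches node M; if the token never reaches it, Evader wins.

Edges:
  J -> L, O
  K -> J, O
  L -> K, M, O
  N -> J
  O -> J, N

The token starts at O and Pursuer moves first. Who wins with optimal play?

Evader

Track states (vertex, player-to-move).
A0 = {(M,Pursuer), (M,Evader)}
A1: add {(L,Pursuer)}.
A2 = A1; e.g. (J,Pursuer) stays out. (O,Pursuer) never enters ⇒ Evader avoids the target.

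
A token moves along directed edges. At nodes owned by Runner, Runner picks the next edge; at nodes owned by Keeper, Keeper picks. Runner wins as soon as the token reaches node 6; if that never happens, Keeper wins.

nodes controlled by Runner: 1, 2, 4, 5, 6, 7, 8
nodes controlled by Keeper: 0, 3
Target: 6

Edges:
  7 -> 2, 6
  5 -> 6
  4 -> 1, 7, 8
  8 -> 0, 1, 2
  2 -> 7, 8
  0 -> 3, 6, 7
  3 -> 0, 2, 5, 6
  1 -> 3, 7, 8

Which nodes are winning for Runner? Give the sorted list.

1, 2, 4, 5, 6, 7, 8

A0 = {6}
A1: add {5, 7} — 5 (Runner) has 5→6; 7 (Runner) has 7→6.
A2: add {1, 2, 4} — 1 (Runner) has 1→7; 2 (Runner) has 2→7; 4 (Runner) has 4→7.
A3: add {8} — 8 (Runner) has 8→1.
A4 = A3; e.g. 0 (Keeper) can still go to 3. Fixed point.
Runner's winning region = {1, 2, 4, 5, 6, 7, 8}.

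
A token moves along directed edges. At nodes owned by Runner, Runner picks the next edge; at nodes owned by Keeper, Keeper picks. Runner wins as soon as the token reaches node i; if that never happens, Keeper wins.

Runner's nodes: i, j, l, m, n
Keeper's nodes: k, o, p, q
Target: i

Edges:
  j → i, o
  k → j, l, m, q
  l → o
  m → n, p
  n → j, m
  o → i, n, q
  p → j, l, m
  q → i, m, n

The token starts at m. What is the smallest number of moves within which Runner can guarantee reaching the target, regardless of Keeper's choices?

3

A0 = {i}
A1: add {j} — j (Runner) has j→i.
A2: add {n} — n (Runner) has n→j.
A3: add {m} — m (Runner) has m→n.
m enters the attractor at level 3, so Runner can force the target in 3 moves from there.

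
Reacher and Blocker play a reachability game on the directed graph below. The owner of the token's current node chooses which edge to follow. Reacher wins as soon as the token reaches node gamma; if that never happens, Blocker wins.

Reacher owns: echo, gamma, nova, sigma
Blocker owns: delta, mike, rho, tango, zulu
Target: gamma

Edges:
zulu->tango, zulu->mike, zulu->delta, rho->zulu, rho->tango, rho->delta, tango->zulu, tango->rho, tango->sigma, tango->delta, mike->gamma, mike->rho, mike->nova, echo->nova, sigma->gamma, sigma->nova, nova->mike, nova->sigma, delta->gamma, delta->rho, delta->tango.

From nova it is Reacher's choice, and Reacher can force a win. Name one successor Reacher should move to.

A0 = {gamma}
A1: add {sigma} — sigma (Reacher) has sigma→gamma.
A2: add {nova} — nova (Reacher) has nova→sigma.
A3: add {echo} — echo (Reacher) has echo→nova.
A4 = A3; e.g. zulu (Blocker) can still go to tango. Fixed point.
From nova, successor sigma is in the attractor (rank 1); the other successor mike is not.

sigma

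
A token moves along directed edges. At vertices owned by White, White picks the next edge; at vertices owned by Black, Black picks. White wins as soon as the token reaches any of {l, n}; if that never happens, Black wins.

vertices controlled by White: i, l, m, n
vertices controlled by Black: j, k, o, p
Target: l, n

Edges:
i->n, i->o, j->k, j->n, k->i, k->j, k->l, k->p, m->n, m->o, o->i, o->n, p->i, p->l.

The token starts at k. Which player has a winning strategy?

Black

A0 = {l, n}
A1: add {i, m} — i (White) has i→n; m (White) has m→n.
A2: add {o, p} — o (Black): all of {i, n} already in; p (Black): all of {i, l} already in.
A3 = A2; e.g. j (Black) can still go to k. Fixed point.
k never enters the attractor, so Black can avoid the target forever.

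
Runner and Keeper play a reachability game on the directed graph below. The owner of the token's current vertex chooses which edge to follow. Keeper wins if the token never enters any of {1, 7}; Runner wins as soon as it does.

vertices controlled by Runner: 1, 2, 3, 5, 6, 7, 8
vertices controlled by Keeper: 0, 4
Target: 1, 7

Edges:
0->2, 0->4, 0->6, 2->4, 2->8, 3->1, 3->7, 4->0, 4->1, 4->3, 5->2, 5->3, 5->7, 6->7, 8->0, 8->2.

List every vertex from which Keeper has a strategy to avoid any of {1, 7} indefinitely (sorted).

0, 2, 4, 8

A0 = {1, 7}
A1: add {3, 5, 6} — 3 (Runner) has 3→1; 5 (Runner) has 5→7; 6 (Runner) has 6→7.
A2 = A1; e.g. 0 (Keeper) can still go to 2. Fixed point.
Runner's attractor = {1, 3, 5, 6, 7}; Keeper avoids the target exactly from the complement.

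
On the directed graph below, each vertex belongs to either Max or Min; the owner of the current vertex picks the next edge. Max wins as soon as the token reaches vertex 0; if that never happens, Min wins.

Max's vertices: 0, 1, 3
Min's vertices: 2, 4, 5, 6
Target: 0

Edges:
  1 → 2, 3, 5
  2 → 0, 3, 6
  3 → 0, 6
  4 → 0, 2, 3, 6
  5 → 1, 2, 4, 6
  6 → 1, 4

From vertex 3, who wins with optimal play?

Max

A0 = {0}
A1: add {3} — 3 (Max) has 3→0.
3 ∈ A1, so Max can force the target.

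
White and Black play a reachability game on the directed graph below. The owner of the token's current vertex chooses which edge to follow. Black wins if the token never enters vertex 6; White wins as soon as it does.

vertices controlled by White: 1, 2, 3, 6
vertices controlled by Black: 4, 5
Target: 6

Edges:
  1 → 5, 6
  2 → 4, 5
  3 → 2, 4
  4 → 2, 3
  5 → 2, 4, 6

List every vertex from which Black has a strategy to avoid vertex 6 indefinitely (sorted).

2, 3, 4, 5

A0 = {6}
A1: add {1} — 1 (White) has 1→6.
A2 = A1; e.g. 2 (White) has no edge into A1. Fixed point.
White's attractor = {1, 6}; Black avoids the target exactly from the complement.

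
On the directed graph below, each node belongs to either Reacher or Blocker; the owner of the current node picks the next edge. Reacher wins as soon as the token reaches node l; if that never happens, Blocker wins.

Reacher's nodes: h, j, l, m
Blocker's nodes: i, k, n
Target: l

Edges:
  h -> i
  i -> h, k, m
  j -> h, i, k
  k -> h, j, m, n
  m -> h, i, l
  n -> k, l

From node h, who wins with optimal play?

A0 = {l}
A1: add {m} — m (Reacher) has m→l.
A2 = A1; e.g. h (Reacher) has no edge into A1. Fixed point.
h never enters the attractor, so Blocker can avoid the target forever.

Blocker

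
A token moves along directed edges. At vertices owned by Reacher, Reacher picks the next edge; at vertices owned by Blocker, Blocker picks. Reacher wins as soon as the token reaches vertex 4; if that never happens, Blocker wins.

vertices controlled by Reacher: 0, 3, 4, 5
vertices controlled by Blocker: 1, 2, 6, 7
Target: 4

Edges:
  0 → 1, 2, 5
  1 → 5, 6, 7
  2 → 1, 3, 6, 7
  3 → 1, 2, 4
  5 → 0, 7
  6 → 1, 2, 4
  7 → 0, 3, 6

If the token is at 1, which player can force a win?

Blocker

A0 = {4}
A1: add {3} — 3 (Reacher) has 3→4.
A2 = A1; e.g. 0 (Reacher) has no edge into A1. Fixed point.
1 never enters the attractor, so Blocker can avoid the target forever.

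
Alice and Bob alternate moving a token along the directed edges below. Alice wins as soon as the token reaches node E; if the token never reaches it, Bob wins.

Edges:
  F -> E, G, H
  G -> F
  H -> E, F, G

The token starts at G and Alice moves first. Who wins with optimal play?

Bob

Track states (vertex, player-to-move).
A0 = {(E,Alice), (E,Bob)}
A1: add {(F,Alice), (H,Alice)}.
A2: add {(G,Bob)}.
A3 = A2; e.g. (F,Bob) stays out. (G,Alice) never enters ⇒ Bob avoids the target.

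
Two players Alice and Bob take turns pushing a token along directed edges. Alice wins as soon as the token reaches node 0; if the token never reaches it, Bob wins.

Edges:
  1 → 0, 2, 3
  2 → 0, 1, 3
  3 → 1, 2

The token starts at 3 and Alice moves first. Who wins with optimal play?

Bob

Track states (vertex, player-to-move).
A0 = {(0,Alice), (0,Bob)}
A1: add {(1,Alice), (2,Alice)}.
A2: add {(3,Bob)}.
A3 = A2; e.g. (1,Bob) stays out. (3,Alice) never enters ⇒ Bob avoids the target.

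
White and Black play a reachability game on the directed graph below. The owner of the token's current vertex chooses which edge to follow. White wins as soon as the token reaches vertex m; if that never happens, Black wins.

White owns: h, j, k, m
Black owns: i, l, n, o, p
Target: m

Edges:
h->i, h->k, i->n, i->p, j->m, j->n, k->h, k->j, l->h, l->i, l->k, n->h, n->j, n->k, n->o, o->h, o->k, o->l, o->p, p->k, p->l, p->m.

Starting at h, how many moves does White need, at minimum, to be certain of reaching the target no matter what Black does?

3

A0 = {m}
A1: add {j} — j (White) has j→m.
A2: add {k} — k (White) has k→j.
A3: add {h} — h (White) has h→k.
A4 = A3; e.g. i (Black) can still go to n. Fixed point.
h enters the attractor at level 3, so White can force the target in 3 moves from there.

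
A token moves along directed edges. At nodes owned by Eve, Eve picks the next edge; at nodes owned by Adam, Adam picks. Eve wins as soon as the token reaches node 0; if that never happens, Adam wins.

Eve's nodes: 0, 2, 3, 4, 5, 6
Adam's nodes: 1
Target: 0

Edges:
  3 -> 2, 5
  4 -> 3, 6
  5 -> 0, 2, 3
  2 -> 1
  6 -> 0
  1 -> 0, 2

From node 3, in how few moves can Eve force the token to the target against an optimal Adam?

A0 = {0}
A1: add {5, 6} — 5 (Eve) has 5→0; 6 (Eve) has 6→0.
A2: add {3, 4} — 3 (Eve) has 3→5; 4 (Eve) has 4→6.
A3 = A2; e.g. 1 (Adam) can still go to 2. Fixed point.
3 enters the attractor at level 2, so Eve can force the target in 2 moves from there.

2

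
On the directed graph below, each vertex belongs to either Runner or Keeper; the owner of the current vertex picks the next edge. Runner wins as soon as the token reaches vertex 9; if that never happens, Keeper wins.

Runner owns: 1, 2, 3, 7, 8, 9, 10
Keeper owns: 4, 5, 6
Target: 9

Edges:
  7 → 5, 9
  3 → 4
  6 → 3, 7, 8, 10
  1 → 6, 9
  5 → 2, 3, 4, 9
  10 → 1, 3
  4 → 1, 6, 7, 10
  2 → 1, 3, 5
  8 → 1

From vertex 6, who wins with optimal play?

A0 = {9}
A1: add {1, 7} — 1 (Runner) has 1→9; 7 (Runner) has 7→9.
A2: add {2, 8, 10} — 2 (Runner) has 2→1; 8 (Runner) has 8→1; 10 (Runner) has 10→1.
A3 = A2; e.g. 3 (Runner) has no edge into A2. Fixed point.
6 never enters the attractor, so Keeper can avoid the target forever.

Keeper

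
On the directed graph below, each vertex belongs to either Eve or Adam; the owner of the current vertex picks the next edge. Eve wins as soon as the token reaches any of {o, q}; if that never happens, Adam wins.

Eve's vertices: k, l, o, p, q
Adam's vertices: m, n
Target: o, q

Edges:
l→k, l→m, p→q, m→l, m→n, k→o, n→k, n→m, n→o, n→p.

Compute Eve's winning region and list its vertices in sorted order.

k, l, o, p, q

A0 = {o, q}
A1: add {k, p} — k (Eve) has k→o; p (Eve) has p→q.
A2: add {l} — l (Eve) has l→k.
A3 = A2; e.g. m (Adam) can still go to n. Fixed point.
Eve's winning region = {k, l, o, p, q}.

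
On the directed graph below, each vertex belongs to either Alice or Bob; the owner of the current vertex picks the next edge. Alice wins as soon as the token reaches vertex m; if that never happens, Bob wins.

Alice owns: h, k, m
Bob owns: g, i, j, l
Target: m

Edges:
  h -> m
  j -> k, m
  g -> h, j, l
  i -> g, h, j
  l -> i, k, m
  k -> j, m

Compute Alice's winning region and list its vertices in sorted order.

h, j, k, m

A0 = {m}
A1: add {h, k} — h (Alice) has h→m; k (Alice) has k→m.
A2: add {j} — j (Bob): all of {k, m} already in.
A3 = A2; e.g. g (Bob) can still go to l. Fixed point.
Alice's winning region = {h, j, k, m}.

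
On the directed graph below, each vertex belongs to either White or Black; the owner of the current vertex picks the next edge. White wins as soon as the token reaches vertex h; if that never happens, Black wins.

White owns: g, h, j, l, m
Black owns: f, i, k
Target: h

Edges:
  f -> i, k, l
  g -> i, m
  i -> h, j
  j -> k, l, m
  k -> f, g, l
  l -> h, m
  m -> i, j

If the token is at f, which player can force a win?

A0 = {h}
A1: add {l} — l (White) has l→h.
A2: add {j} — j (White) has j→l.
A3: add {i, m} — i (Black): all of {h, j} already in; m (White) has m→j.
A4: add {g} — g (White) has g→i.
A5 = A4; e.g. f (Black) can still go to k. Fixed point.
f never enters the attractor, so Black can avoid the target forever.

Black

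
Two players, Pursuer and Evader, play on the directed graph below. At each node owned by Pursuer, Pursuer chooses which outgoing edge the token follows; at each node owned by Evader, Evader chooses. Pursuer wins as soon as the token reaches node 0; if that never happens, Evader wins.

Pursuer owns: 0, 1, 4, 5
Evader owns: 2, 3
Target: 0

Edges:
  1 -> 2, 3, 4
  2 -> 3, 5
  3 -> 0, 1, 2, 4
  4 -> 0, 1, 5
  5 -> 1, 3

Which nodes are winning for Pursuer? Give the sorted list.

0, 1, 4, 5

A0 = {0}
A1: add {4} — 4 (Pursuer) has 4→0.
A2: add {1} — 1 (Pursuer) has 1→4.
A3: add {5} — 5 (Pursuer) has 5→1.
A4 = A3; e.g. 2 (Evader) can still go to 3. Fixed point.
Pursuer's winning region = {0, 1, 4, 5}.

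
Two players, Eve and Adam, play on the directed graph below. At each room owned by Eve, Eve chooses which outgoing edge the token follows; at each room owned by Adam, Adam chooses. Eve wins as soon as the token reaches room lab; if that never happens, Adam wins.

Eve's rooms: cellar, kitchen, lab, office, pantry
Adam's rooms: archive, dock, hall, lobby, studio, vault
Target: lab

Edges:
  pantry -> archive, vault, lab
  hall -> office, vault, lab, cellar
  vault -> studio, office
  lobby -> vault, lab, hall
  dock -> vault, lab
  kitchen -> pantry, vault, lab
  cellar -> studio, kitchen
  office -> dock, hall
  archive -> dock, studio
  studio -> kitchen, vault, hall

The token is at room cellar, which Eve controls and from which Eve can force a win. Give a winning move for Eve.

kitchen

A0 = {lab}
A1: add {kitchen, pantry} — kitchen (Eve) has kitchen→lab; pantry (Eve) has pantry→lab.
A2: add {cellar} — cellar (Eve) has cellar→kitchen.
A3 = A2; e.g. dock (Adam) can still go to vault. Fixed point.
From cellar, successor kitchen is in the attractor (rank 1); the other successor studio is not.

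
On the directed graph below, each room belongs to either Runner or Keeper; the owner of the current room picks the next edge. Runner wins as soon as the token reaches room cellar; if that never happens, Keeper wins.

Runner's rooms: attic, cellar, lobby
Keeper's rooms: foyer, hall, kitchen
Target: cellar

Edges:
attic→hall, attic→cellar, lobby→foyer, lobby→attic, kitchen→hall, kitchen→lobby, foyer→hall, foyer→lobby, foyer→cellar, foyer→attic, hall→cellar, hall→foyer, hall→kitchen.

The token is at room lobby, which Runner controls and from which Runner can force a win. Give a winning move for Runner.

attic

A0 = {cellar}
A1: add {attic} — attic (Runner) has attic→cellar.
A2: add {lobby} — lobby (Runner) has lobby→attic.
A3 = A2; e.g. hall (Keeper) can still go to foyer. Fixed point.
From lobby, successor attic is in the attractor (rank 1); the other successor foyer is not.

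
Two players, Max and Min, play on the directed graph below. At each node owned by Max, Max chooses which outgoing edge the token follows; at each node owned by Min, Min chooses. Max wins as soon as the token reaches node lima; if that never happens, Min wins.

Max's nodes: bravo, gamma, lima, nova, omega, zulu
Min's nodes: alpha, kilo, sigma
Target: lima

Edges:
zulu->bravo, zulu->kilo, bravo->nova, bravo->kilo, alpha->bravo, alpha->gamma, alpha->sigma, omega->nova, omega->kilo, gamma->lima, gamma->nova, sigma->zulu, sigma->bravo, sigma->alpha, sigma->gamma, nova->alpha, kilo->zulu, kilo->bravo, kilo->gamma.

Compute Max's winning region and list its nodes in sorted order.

A0 = {lima}
A1: add {gamma} — gamma (Max) has gamma→lima.
A2 = A1; e.g. zulu (Max) has no edge into A1. Fixed point.
Max's winning region = {gamma, lima}.

gamma, lima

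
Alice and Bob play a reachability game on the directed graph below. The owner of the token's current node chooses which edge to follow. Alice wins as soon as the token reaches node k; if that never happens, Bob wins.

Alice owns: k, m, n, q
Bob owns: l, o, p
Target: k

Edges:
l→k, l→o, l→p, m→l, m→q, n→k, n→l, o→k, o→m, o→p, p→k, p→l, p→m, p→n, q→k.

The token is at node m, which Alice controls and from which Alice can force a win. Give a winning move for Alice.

q

A0 = {k}
A1: add {n, q} — n (Alice) has n→k; q (Alice) has q→k.
A2: add {m} — m (Alice) has m→q.
A3 = A2; e.g. l (Bob) can still go to o. Fixed point.
From m, successor q is in the attractor (rank 1); the other successor l is not.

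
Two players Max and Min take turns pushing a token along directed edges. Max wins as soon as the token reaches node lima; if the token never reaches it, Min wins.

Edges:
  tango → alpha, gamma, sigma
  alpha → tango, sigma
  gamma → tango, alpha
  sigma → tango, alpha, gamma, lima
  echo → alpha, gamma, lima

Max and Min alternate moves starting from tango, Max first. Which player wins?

Min

Track states (vertex, player-to-move).
A0 = {(lima,Max), (lima,Min)}
A1: add {(sigma,Max), (echo,Max)}.
A2 = A1; e.g. (tango,Max) stays out. (tango,Max) never enters ⇒ Min avoids the target.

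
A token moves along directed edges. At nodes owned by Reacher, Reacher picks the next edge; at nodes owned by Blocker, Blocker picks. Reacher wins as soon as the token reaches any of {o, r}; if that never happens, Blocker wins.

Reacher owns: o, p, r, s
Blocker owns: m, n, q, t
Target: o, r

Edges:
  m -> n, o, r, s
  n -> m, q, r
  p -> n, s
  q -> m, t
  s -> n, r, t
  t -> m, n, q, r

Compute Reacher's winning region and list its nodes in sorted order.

o, p, r, s

A0 = {o, r}
A1: add {s} — s (Reacher) has s→r.
A2: add {p} — p (Reacher) has p→s.
A3 = A2; e.g. m (Blocker) can still go to n. Fixed point.
Reacher's winning region = {o, p, r, s}.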